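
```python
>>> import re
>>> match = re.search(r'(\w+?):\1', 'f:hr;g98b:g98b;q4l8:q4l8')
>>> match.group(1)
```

The match spans [5:14] → 'g98b:g98b'.
Captured: group 1 = 'g98b'.

'g98b'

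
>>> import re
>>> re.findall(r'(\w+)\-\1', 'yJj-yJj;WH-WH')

['yJj', 'WH']

The backreference `\1` re-matches whatever the first group consumed, character for character.
With a single group, `findall` returns only what that group captured — 2 items.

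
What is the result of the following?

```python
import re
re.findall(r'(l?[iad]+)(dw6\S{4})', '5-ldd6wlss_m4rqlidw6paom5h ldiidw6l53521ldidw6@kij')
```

[('li', 'dw6paom'), ('ldii', 'dw6l535'), ('ldi', 'dw6@kij')]

Pattern: optionally the literal 'l', then one or more of one of [iad] (captured); then the literal 'dw6', then exactly 4 of a non-whitespace character (captured).
`findall` packs the 2 group values into a tuple for every match.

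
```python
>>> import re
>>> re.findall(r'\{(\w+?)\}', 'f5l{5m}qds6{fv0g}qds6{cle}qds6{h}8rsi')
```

`findall` collects group 1 from each match (4 total).

['5m', 'fv0g', 'cle', 'h']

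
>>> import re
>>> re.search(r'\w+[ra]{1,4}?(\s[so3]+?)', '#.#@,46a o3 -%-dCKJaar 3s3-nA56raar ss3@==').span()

(5, 10)

A `+?`/`*?`/`{m,n}?` starts at its minimum and grows only as far as needed for what follows to match.
The match spans [5:10] → '46a o'.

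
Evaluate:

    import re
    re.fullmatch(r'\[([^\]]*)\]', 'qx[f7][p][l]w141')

For `fullmatch`, every character of the input must be accounted for by the pattern.
Here the pattern can't cover the whole string, so the call returns None.

None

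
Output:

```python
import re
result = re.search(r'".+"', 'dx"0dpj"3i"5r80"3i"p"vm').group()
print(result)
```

"0dpj"3i"5r80"3i"p"

`search` walks the string left to right and returns the first match it finds.
The match spans [2:21] → '"0dpj"3i"5r80"3i"p"'.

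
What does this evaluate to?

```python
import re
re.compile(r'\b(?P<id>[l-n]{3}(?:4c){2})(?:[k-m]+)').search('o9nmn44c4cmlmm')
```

None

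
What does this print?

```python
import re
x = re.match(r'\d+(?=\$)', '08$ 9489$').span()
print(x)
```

(0, 2)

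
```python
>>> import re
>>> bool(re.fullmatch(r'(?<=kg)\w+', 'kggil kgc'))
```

False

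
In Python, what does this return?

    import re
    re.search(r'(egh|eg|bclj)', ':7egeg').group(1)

'eg'

`re.search` scans for the first position where the pattern succeeds.
The match spans [2:4] → 'eg'.
Captured: group 1 = 'eg'.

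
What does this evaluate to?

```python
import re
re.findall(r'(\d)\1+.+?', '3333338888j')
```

The backreference `\1` re-matches whatever the first group consumed, character for character.
Scanning left to right: at [0:7] match '3333338', group 1 = '3'; at [7:11] match '888j', group 1 = '8'.
Because there's exactly one group, `findall` drops the full match and keeps group 1 from each hit.

['3', '8']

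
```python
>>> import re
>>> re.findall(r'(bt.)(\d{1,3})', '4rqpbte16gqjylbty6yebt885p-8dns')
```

[('bte', '16'), ('bty', '6'), ('bt8', '85')]

This matches the literal 'bt', then any character (captured); then 1 to 3 of a digit (captured).
Scanning left to right: at [4:9] match 'bte16', groups = ('bte', '16'); at [14:18] match 'bty6', groups = ('bty', '6'); at [20:25] match 'bt885', groups = ('bt8', '85').
`findall` packs the 2 group values into a tuple for every match.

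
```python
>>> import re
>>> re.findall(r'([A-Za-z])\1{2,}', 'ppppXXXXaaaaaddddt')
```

A backreference is literal: `\1` must see the identical characters the first group matched.
Walking the string: at [0:4] match 'pppp', group 1 = 'p'; at [4:8] match 'XXXX', group 1 = 'X'; at [8:13] match 'aaaaa', group 1 = 'a'; at [13:17] match 'dddd', group 1 = 'd'.
One capturing group, so `findall` returns just the captured substring from each match — 4 in all.

['p', 'X', 'a', 'd']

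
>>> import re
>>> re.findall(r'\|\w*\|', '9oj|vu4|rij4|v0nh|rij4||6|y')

Scanning left to right: at [3:8] → '|vu4|'; at [12:18] → '|v0nh|'; at [22:24] → '||'.
Since nothing is captured, `findall` lists the 3 matched substrings directly.

['|vu4|', '|v0nh|', '||']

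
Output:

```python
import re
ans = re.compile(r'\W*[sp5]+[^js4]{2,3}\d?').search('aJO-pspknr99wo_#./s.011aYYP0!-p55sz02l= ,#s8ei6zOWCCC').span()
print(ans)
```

(3, 11)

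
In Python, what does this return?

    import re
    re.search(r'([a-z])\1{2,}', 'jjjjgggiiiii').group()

'jjjj'

The backreference `\1` re-matches whatever the first group consumed, character for character.
`search` walks the string left to right and returns the first match it finds.
The match spans [0:4] → 'jjjj'.
Captured: group 1 = 'j'.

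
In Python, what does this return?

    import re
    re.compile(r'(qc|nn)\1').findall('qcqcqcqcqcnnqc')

['qc', 'qc']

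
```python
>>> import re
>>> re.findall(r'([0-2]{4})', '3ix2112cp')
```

The pattern matches exactly 4 of a character in [0-2] (captured).
Matches: at [3:7] match '2112', group 1 = '2112'.
`findall` collects group 1 from the one match (1 total).

['2112']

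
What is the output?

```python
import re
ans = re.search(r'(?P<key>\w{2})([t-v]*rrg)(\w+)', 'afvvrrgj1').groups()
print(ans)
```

('af', 'vvrrg', 'j1')

Pattern: exactly 2 of a word character (captured as 'key'); then zero or more of a character in [t-v], then the literal 'rrg' (captured); then one or more of a word character (captured).
`re.search` scans for the first position where the pattern succeeds.
The match spans [0:9] → 'afvvrrgj1'.
Captured: group 1 = 'af', group 2 = 'vvrrg', group 3 = 'j1'.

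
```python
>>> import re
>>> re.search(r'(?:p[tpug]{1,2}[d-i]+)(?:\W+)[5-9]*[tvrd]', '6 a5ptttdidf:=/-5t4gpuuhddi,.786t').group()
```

'puuhddi,.786t'

The pattern matches a literal 'p', then 1 to 2 of one of [tpug], then one or more of a character in [d-i] (non-capturing group); then one or more of a non-word character (non-capturing group); then zero or more of a character in [5-9], then one of [tvrd].
`search` walks the string left to right and returns the first match it finds.
The match spans [20:33] → 'puuhddi,.786t'.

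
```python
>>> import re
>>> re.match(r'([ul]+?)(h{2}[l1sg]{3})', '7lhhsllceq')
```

None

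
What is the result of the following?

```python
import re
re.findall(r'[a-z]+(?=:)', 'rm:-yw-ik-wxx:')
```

['rm', 'wxx']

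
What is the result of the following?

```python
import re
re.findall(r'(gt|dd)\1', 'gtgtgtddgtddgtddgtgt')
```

`\1` is not a pattern — it's the concrete string captured by group 1, re-applied verbatim.
Because there's exactly one group, `findall` drops the full match and keeps group 1 from each hit.

['gt', 'gt']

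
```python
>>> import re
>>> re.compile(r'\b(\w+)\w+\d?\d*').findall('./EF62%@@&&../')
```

['EF6']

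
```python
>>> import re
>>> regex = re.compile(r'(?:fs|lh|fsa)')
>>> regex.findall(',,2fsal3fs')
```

The regex engine tests alternatives in the order written; an earlier branch that matches wins even if a later one would match more.
No capturing groups, so `findall` returns the 2 full match strings.

['fs', 'fs']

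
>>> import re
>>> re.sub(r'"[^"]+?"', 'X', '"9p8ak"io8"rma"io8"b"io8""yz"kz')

'Xio8Xio8Xio8"Xkz'

Matches: at [0:7] → '"9p8ak"'; at [10:15] → '"rma"'; at [18:21] → '"b"'; at [25:29] → '"yz"'.
Each match is replaced by 'X'.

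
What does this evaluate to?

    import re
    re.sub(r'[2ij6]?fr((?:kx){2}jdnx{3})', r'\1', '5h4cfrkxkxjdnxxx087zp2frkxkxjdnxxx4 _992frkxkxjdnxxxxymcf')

'5h4ckxkxjdnxxx087zpkxkxjdnxxx4 _99kxkxjdnxxxxymcf'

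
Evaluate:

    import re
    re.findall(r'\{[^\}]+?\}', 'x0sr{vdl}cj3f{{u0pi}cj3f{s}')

['{vdl}', '{{u0pi}', '{s}']

Scanning left to right: at [4:9] → '{vdl}'; at [13:20] → '{{u0pi}'; at [24:27] → '{s}'.
`findall` yields the raw match text (3 of them) because the pattern has no groups.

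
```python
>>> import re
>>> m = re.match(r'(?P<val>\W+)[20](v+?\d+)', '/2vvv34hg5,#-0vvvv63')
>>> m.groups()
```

('/', 'vvv34')

The match spans [0:7] → '/2vvv34'.
Captured: group 1 = '/', group 2 = 'vvv34'.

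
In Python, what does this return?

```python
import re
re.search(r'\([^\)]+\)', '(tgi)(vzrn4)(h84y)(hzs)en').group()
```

'(tgi)'

The match spans [0:5] → '(tgi)'.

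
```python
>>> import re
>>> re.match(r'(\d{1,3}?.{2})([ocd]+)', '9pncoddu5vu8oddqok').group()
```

With `match`, the pattern is implicitly anchored at the beginning.
The match spans [0:7] → '9pncodd'.

'9pncodd'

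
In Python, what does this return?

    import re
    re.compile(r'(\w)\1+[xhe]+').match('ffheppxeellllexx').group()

With `match`, the pattern is implicitly anchored at the beginning.
The match spans [0:4] → 'ffhe'.

'ffhe'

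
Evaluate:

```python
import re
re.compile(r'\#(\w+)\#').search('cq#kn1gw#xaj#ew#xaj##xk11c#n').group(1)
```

'kn1gw'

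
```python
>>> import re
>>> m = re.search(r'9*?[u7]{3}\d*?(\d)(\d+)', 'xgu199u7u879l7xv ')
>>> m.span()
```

The pattern matches zero or more of the literal '9' (lazy), then exactly 3 of one of [u7], then zero or more of a digit (lazy); then a digit (captured); then one or more of a digit (captured).
The match spans [4:12] → '99u7u879'.

(4, 12)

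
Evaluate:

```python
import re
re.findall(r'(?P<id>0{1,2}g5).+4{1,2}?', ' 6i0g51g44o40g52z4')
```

['0g5']

Because there's exactly one group, `findall` drops the full match and keeps group 1 from the one hit.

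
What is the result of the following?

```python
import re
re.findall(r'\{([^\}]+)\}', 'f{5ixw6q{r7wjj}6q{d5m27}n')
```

['5ixw6q{r7wjj', 'd5m27']

With a single group, `findall` returns only what that group captured — 2 items.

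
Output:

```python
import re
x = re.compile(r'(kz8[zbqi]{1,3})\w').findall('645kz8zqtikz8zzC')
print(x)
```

The pattern matches the literal 'kz8', then 1 to 3 of one of [zbqi] (captured); then a word character.
Scanning left to right: at [3:9] match 'kz8zqt', group 1 = 'kz8zq'; at [10:16] match 'kz8zzC', group 1 = 'kz8zz'.
With a single group, `findall` returns only what that group captured — 2 items.

['kz8zq', 'kz8zz']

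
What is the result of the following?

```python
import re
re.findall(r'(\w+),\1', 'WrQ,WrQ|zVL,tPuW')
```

`\1` has to match the exact text group 1 already captured.
Matches: at [0:7] match 'WrQ,WrQ', group 1 = 'WrQ'.
`findall` collects group 1 from the one match (1 total).

['WrQ']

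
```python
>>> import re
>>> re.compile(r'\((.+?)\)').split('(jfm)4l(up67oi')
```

`re.split` interleaves the captured-group text with the surrounding fragments.

['', 'jfm', '4l(up67oi']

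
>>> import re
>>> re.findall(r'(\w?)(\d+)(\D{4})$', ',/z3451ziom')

[('z', '3451', 'ziom')]

The pattern matches optionally a word character (captured); then one or more of a digit (captured); then exactly 4 of a non-digit (captured); then anchored at the end.
Walking the string: at [2:11] match 'z3451ziom', groups = ('z', '3451', 'ziom').
With 3 capturing groups, `findall` returns a 3-tuple per match.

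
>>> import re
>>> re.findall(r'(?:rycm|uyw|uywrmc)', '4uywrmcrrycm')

The regex engine tests alternatives in the order written; an earlier branch that matches wins even if a later one would match more.
Matches: at [1:4] → 'uyw'; at [8:12] → 'rycm'.
No capturing groups, so `findall` returns the 2 full match strings.

['uyw', 'rycm']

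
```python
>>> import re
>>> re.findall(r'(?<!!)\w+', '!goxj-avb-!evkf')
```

['oxj', 'avb', 'vkf']

The negative lookahead/lookbehind blocks any match where the forbidden context is present.
`findall` yields the raw match text (3 of them) because the pattern has no groups.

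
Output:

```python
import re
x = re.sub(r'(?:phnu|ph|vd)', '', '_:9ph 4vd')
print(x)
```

_:9 4

`sub` substitutes '' at each match site.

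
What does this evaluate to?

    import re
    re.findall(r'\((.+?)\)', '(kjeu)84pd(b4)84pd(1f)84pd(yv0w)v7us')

['kjeu', 'b4', '1f', 'yv0w']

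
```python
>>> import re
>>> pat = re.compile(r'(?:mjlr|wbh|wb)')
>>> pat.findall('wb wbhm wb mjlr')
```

['wb', 'wbh', 'wb', 'mjlr']

The regex engine tests alternatives in the order written; an earlier branch that matches wins even if a later one would match more.
`findall` yields the raw match text (4 of them) because the pattern has no groups.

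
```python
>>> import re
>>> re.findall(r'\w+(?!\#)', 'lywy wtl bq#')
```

The negative lookahead/lookbehind blocks any match where the forbidden context is present.
`findall` yields the raw match text (3 of them) because the pattern has no groups.

['lywy', 'wtl', 'b']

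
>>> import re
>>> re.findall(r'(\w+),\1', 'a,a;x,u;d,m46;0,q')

The backreference `\1` re-matches whatever the first group consumed, character for character.
Scanning left to right: at [0:3] match 'a,a', group 1 = 'a'.
One capturing group, so `findall` returns just the captured substring from the one match — 1 in all.

['a']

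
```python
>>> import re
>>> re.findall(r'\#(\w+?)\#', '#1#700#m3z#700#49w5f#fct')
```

['1', 'm3z', '49w5f']

One capturing group, so `findall` returns just the captured substring from each match — 3 in all.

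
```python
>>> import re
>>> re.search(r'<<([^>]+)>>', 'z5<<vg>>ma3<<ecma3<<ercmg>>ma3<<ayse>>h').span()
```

`re.search` scans for the first position where the pattern succeeds.
The match spans [2:8] → '<<vg>>'.
Captured: group 1 = 'vg'.

(2, 8)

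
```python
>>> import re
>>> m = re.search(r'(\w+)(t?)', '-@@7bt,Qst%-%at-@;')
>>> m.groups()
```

('7bt', '')

Pattern: one or more of a word character (captured); then optionally a literal 't' (captured).
`re.search` scans for the first position where the pattern succeeds.
The match spans [3:6] → '7bt'.
Captured: group 1 = '7bt', group 2 = ''.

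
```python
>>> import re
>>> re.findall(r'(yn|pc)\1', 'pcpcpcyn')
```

['pc']

`\1` is not a pattern — it's the concrete string captured by group 1, re-applied verbatim.
Matches: at [0:4] match 'pcpc', group 1 = 'pc'.
With a single group, `findall` returns only what that group captured — 1 item.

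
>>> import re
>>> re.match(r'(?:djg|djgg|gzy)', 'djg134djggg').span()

(0, 3)

`re.match` only tries the pattern at the start of the string.
The match spans [0:3] → 'djg'.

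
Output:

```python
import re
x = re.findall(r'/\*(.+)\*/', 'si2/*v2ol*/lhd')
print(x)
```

['v2ol']

Walking the string: at [3:11] match '/*v2ol*/', group 1 = 'v2ol'.
`findall` collects group 1 from the one match (1 total).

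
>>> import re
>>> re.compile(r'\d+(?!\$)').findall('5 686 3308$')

['5', '686', '330']

Because the assertion is negative and zero-width, positions next to the forbidden text are skipped.
Walking the string: at [0:1] → '5'; at [2:5] → '686'; at [6:9] → '330'.
No capturing groups, so `findall` returns the 3 full match strings.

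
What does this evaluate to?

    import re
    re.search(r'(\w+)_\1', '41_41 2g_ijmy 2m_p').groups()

('41',)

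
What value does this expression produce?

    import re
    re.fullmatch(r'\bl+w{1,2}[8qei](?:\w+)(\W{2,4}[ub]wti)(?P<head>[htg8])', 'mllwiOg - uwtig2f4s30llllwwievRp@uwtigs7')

None

The pattern matches a word boundary (`\b`, zero-width); then one or more of the literal 'l', then 1 to 2 of the literal 'w', then one of [8qei]; then one or more of a word character (non-capturing group); then 2 to 4 of a non-word character, then one of [ub], then the literal 'wti' (captured); then one of [htg8] (captured as 'head').
`re.fullmatch` is like wrapping the pattern in `^…$` (in single-line mode).
Here there's no way to consume every character, so the call returns None.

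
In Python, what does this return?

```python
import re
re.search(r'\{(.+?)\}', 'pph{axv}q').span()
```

(3, 8)

`re.search` scans for the first position where the pattern succeeds.
The match spans [3:8] → '{axv}'.
Captured: group 1 = 'axv'.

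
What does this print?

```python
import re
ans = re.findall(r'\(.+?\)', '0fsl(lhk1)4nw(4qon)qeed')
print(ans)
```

Scanning left to right: at [4:10] → '(lhk1)'; at [13:19] → '(4qon)'.
`findall` yields the raw match text (2 of them) because the pattern has no groups.

['(lhk1)', '(4qon)']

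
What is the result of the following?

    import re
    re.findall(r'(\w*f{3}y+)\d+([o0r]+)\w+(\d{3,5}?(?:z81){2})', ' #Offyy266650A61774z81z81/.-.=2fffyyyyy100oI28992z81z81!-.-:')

[('2fffyyyyy', 'o', '992z81z81')]

Pattern: zero or more of a word character, then exactly 3 of a literal 'f', then one or more of a literal 'y' (captured); then one or more of a digit; then one or more of one of [o0r] (captured); then one or more of a word character; then 3 to 5 of a digit (lazy), then the literal 'z81' repeated 2 times (captured).
Walking the string: at [30:55] match '2fffyyyyy100oI28992z81z81', groups = ('2fffyyyyy', 'o', '992z81z81').
Multiple groups make `findall` return tuples — one 3-tuple for the one match.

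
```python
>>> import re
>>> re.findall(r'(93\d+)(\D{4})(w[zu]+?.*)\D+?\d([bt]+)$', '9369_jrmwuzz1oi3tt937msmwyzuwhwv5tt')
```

Pattern: the literal '93', then one or more of a digit (captured); then exactly 4 of a non-digit (captured); then a literal 'w', then one or more of one of [zu] (lazy), then zero or more of any character (captured); then one or more of a non-digit (lazy), then a digit; then one or more of one of [bt] (captured); then anchored at the end.
Walking the string: at [0:35] match '9369_jrmwuzz1oi3tt937msmwyzuwhwv5tt', groups = ('9369', '_jrm', 'wuzz1oi3tt937msmwyzuwhw', 'tt').
Multiple groups make `findall` return tuples — one 4-tuple for the one match.

[('9369', '_jrm', 'wuzz1oi3tt937msmwyzuwhw', 'tt')]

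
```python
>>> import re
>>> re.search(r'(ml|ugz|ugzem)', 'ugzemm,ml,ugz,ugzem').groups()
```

('ugz',)

The match spans [0:3] → 'ugz'.
Captured: group 1 = 'ugz'.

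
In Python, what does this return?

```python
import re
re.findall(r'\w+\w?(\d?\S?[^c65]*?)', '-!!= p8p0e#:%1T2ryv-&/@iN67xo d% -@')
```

['#', '-', '', '%']

A non-greedy quantifier consumes as few characters as it can — just enough that the remainder of the pattern still matches from where it stops; whatever follows it matches normally.
With a single group, `findall` returns only what that group captured — 4 items.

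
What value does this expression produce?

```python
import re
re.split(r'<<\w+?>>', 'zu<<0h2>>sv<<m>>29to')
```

Matches to split on: at [2:9] → '<<0h2>>'; at [11:16] → '<<m>>'.
`split` removes every match and returns the 3 fragments in between.

['zu', 'sv', '29to']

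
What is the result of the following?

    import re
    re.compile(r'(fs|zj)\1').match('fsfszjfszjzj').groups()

('fs',)

`\1` is not a pattern — it's the concrete string captured by group 1, re-applied verbatim.
`re.match` won't scan ahead — the pattern has to work from the very first character.
The match spans [0:4] → 'fsfs'.
Captured: group 1 = 'fs'.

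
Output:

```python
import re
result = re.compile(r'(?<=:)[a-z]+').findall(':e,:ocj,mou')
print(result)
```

['e', 'ocj']

Lookahead/lookbehind check context without consuming it, so the matched span excludes the asserted characters.
`findall` yields the raw match text (2 of them) because the pattern has no groups.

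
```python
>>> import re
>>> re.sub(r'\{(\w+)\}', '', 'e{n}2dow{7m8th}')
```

'e2dow'

`sub` substitutes '' at each match site.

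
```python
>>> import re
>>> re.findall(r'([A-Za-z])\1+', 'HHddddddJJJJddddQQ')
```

['H', 'd', 'J', 'd', 'Q']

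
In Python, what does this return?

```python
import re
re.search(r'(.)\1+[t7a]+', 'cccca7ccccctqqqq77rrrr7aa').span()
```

(0, 6)

`\1` has to match the exact text group 1 already captured.
The match spans [0:6] → 'cccca7'.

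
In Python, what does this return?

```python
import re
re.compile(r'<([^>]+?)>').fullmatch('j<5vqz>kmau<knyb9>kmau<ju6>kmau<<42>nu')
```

`re.fullmatch` requires the pattern to consume the entire string.
Here the pattern can't cover the whole string, so the call returns None.

None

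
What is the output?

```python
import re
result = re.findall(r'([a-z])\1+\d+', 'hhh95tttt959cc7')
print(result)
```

After group 1 captures some text, `\1` only succeeds where that same text appears again.
Matches: at [0:5] match 'hhh95', group 1 = 'h'; at [5:12] match 'tttt959', group 1 = 't'; at [12:15] match 'cc7', group 1 = 'c'.
With a single group, `findall` returns only what that group captured — 3 items.

['h', 't', 'c']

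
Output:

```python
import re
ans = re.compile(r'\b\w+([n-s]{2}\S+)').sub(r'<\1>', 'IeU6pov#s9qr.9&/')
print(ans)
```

<pov#s9qr.9&/>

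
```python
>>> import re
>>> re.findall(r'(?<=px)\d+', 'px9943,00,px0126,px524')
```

['9943', '0126', '524']

Because the assertion is zero-width, the text it checks is not consumed and won't appear in the result.
Matches: at [2:6] → '9943'; at [12:16] → '0126'; at [19:22] → '524'.
`findall` yields the raw match text (3 of them) because the pattern has no groups.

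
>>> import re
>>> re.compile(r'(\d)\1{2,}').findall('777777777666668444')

`\1` has to match the exact text group 1 already captured.
Because there's exactly one group, `findall` drops the full match and keeps group 1 from each hit.

['7', '6', '4']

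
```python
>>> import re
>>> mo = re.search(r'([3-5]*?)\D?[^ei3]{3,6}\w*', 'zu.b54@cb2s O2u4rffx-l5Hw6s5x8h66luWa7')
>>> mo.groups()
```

Pattern: zero or more of a character in [3-5] (lazy) (captured); then optionally a non-digit, then 3 to 6 of any character except [ei3], then zero or more of a word character.
`search` walks the string left to right and returns the first match it finds.
The match spans [0:11] → 'zu.b54@cb2s'.
Captured: group 1 = ''.

('',)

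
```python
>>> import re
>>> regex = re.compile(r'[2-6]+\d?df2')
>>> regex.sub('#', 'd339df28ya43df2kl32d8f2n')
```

Pattern: one or more of a character in [2-6]; then optionally a digit, then the literal 'df2'.
`sub` substitutes '#' at each match site.

'd#8ya#kl32d8f2n'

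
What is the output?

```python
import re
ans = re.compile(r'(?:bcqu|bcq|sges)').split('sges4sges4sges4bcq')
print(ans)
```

Each match becomes a cut point; 5 segments remain.

['', '4', '4', '4', '']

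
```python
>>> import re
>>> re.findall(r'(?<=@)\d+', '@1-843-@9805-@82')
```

['1', '9805', '82']

The lookaround is zero-width — it requires the adjacent text to match without consuming it, so the asserted text isn't part of the match.
No capturing groups, so `findall` returns the 3 full match strings.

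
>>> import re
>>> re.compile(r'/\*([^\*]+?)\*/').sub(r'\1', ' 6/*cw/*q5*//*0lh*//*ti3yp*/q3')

' 6/*cwq50lhti3ypq3'

The replacement refers to a captured group, so each match is rewritten using its own captured text.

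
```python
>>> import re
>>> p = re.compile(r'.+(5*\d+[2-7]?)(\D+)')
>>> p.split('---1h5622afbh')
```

['', '2', 'afbh', '']

Pattern: one or more of any character; then zero or more of the literal '5', then one or more of a digit, then optionally a character in [2-7] (captured); then one or more of a non-digit (captured).
The group in the pattern means `split` returns the separators' captures alongside the pieces.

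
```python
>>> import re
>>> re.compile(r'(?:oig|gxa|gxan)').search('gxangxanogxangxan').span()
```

Alternation isn't longest-match — the leftmost alternative that fits at this position is chosen.
The match spans [0:3] → 'gxa'.

(0, 3)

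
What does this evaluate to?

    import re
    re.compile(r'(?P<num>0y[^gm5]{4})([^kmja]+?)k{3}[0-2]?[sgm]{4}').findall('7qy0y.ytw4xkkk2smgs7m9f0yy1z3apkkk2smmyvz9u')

With 2 capturing groups, `findall` returns a 2-tuple per match.

[('0y.ytw', '4x')]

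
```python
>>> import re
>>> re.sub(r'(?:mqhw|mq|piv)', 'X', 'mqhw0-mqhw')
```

`|` is ordered: at each position the engine commits to the first alternative that works.
Matches: at [0:4] → 'mqhw'; at [6:10] → 'mqhw'.
Each match is replaced by 'X'.

'X0-X'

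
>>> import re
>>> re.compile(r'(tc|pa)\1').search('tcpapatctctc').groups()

('pa',)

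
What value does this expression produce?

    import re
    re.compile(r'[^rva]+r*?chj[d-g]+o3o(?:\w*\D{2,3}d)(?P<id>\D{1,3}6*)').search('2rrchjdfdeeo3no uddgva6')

The pattern matches one or more of any character except [rva], then zero or more of a literal 'r' (lazy), then the literal 'chj'; then one or more of a character in [d-g], then the literal 'o3o'; then zero or more of a word character, then 2 to 3 of a non-digit, then the literal 'd' (non-capturing group); then 1 to 3 of a non-digit, then zero or more of a literal '6' (captured as 'id').
`re.search` scans for the first position where the pattern succeeds.
Here the pattern never matches, so the call returns None.

None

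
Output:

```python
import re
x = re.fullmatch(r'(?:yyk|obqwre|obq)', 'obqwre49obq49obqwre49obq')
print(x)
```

None

`re.fullmatch` is like wrapping the pattern in `^…$` (in single-line mode).
Here the string isn't matched end-to-end, so the call returns None.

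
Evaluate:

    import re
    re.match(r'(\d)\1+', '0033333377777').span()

(0, 2)

With `match`, the pattern is implicitly anchored at the beginning.
The match spans [0:2] → '00'.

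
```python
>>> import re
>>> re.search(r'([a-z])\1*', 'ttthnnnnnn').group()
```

'ttt'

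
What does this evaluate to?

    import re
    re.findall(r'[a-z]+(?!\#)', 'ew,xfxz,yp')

['ew', 'xfxz', 'yp']

A negative assertion filters positions out without eating any characters.
Matches: at [0:2] → 'ew'; at [3:7] → 'xfxz'; at [8:10] → 'yp'.
`findall` yields the raw match text (3 of them) because the pattern has no groups.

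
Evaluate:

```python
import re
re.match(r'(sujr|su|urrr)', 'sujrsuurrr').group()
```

'sujr'

`re.match` won't scan ahead — the pattern has to work from the very first character.
The match spans [0:4] → 'sujr'.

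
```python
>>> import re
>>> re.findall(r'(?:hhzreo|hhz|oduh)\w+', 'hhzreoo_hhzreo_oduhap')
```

Matches: at [0:21] → 'hhzreoo_hhzreo_oduhap'.
Since nothing is captured, `findall` lists the 1 matched substring directly.

['hhzreoo_hhzreo_oduhap']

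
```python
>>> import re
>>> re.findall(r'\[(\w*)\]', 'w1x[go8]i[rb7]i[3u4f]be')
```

Scanning left to right: at [3:8] match '[go8]', group 1 = 'go8'; at [9:14] match '[rb7]', group 1 = 'rb7'; at [15:21] match '[3u4f]', group 1 = '3u4f'.
Because there's exactly one group, `findall` drops the full match and keeps group 1 from each hit.

['go8', 'rb7', '3u4f']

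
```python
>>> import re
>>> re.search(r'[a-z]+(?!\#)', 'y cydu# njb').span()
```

The negative lookaround is zero-width — it rules out positions where the adjacent text would match, without consuming anything.
`search` walks the string left to right and returns the first match it finds.
The match spans [0:1] → 'y'.

(0, 1)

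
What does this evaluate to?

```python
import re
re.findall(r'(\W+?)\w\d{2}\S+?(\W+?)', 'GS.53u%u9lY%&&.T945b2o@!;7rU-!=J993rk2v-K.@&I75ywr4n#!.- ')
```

Pattern: one or more of a non-word character (lazy) (captured); then a word character, then exactly 2 of a digit, then one or more of a non-whitespace character (lazy); then one or more of a non-word character (lazy) (captured).
Lazy quantifiers expand one character at a time until the remainder of the pattern can match.
Matches: at [11:23] match '%&&.T945b2o@', groups = ('%&&.', '@'); at [28:40] match '-!=J993rk2v-', groups = ('-!=', '-'); at [41:53] match '.@&I75ywr4n#', groups = ('.@&', '#').
`findall` packs the 2 group values into a tuple for every match.

[('%&&.', '@'), ('-!=', '-'), ('.@&', '#')]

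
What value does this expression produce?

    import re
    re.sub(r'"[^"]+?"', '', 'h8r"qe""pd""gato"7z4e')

Every occurrence is swapped for ''.

'h8r7z4e'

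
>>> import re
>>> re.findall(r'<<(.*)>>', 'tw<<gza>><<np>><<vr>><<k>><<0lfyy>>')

One capturing group, so `findall` returns just the captured substring from the one match — 1 in all.

['gza>><<np>><<vr>><<k>><<0lfyy']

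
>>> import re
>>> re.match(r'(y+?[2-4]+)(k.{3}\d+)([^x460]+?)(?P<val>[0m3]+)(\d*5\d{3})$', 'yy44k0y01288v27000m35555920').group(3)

The match spans [0:27] → 'yy44k0y01288v27000m35555920'.
Captured: group 1 = 'yy44', group 2 = 'k0y01288', group 3 = 'v27', group 4 = '000m3', group 5 = '5555920'.

'v27'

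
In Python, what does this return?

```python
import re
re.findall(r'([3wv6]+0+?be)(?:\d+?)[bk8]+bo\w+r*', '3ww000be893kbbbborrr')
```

This matches one or more of one of [3wv6], then one or more of the literal '0' (lazy), then the literal 'be' (captured); then one or more of a digit (lazy) (non-capturing group); then one or more of one of [bk8], then the literal 'bo', then one or more of a word character; then zero or more of a literal 'r'.
Walking the string: at [0:20] match '3ww000be893kbbbborrr', group 1 = '3ww000be'.
One capturing group, so `findall` returns just the captured substring from the one match — 1 in all.

['3ww000be']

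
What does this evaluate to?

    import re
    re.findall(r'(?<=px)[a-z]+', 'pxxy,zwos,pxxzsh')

['xy', 'xzsh']

The lookaround is zero-width — it requires the adjacent text to match without consuming it, so the asserted text isn't part of the match.
Matches: at [2:4] → 'xy'; at [12:16] → 'xzsh'.
`findall` yields the raw match text (2 of them) because the pattern has no groups.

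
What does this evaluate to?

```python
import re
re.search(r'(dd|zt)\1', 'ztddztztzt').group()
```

`\1` has to match the exact text group 1 already captured.
The match spans [4:8] → 'ztzt'.

'ztzt'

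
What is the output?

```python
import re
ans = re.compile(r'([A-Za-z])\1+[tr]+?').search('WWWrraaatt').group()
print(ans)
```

A backreference is literal: `\1` must see the identical characters the first group matched.
`re.search` scans for the first position where the pattern succeeds.
The match spans [0:4] → 'WWWr'.
Captured: group 1 = 'W'.

WWWr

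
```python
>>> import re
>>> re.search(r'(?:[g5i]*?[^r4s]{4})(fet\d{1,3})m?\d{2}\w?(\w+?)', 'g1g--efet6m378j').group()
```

The match spans [2:15] → 'g--efet6m378j'.

'g--efet6m378j'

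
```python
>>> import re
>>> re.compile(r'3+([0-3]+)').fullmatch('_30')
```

None

`re.fullmatch` is like wrapping the pattern in `^…$` (in single-line mode).
Here the string isn't matched end-to-end, so the call returns None.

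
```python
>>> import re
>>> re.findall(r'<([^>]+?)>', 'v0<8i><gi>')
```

['8i', 'gi']

Scanning left to right: at [2:6] match '<8i>', group 1 = '8i'; at [6:10] match '<gi>', group 1 = 'gi'.
Because there's exactly one group, `findall` drops the full match and keeps group 1 from each hit.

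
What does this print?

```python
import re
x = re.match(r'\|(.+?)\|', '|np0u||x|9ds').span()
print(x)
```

(0, 6)

Lazy quantifiers expand one character at a time until the remainder of the pattern can match.
`match` is anchored at position 0; if the pattern doesn't fit there, it returns None.
The match spans [0:6] → '|np0u|'.
Captured: group 1 = 'np0u'.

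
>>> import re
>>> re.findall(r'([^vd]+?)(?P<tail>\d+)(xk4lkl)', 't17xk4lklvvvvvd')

[('t', '17', 'xk4lkl')]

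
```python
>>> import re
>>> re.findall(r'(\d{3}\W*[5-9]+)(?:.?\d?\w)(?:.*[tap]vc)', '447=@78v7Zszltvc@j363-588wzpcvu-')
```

['447=@78']

Pattern: exactly 3 of a digit, then zero or more of a non-word character, then one or more of a character in [5-9] (captured); then optionally any character, then optionally a digit, then a word character (non-capturing group); then zero or more of any character, then one of [tap], then the literal 'vc' (non-capturing group).
Matches: at [0:16] match '447=@78v7Zszltvc', group 1 = '447=@78'.
With a single group, `findall` returns only what that group captured — 1 item.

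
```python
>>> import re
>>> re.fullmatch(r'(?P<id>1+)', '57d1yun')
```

None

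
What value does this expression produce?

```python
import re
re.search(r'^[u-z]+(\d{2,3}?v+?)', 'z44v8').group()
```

'z44v'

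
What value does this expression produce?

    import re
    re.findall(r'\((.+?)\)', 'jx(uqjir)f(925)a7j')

With the lazy modifier that quantifier settles for the fewest repetitions that let the rest of the pattern succeed (the atoms after it are unaffected and can still be greedy).
Matches: at [2:9] match '(uqjir)', group 1 = 'uqjir'; at [10:15] match '(925)', group 1 = '925'.
Because there's exactly one group, `findall` drops the full match and keeps group 1 from each hit.

['uqjir', '925']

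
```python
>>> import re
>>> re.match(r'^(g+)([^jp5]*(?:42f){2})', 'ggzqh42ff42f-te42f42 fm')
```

None

`match` is anchored at position 0; if the pattern doesn't fit there, it returns None.
Here the string doesn't start with a match, so the call returns None.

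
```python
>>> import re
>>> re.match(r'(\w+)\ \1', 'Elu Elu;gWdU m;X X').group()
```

'Elu Elu'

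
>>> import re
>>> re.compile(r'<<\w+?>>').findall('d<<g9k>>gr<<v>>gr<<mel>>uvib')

['<<g9k>>', '<<v>>', '<<mel>>']

No capturing groups, so `findall` returns the 3 full match strings.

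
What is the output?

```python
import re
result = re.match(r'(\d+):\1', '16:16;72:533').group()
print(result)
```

16:16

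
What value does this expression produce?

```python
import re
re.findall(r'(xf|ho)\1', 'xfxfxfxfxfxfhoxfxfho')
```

`\1` has to match the exact text group 1 already captured.
Walking the string: at [0:4] match 'xfxf', group 1 = 'xf'; at [4:8] match 'xfxf', group 1 = 'xf'; at [8:12] match 'xfxf', group 1 = 'xf'; at [14:18] match 'xfxf', group 1 = 'xf'.
Because there's exactly one group, `findall` drops the full match and keeps group 1 from each hit.

['xf', 'xf', 'xf', 'xf']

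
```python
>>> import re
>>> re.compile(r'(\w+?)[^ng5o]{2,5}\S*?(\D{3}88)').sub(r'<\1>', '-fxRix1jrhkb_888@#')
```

A `+?`/`*?`/`{m,n}?` starts at its minimum and grows only as far as needed for what follows to match.
Each match is replaced using the text its own group 1 captured.

'-<f>8@#'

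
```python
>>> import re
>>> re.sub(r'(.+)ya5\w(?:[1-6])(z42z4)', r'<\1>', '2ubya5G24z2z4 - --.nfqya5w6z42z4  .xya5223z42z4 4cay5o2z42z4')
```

This matches one or more of any character (captured); then the literal 'ya5', then a word character; then a character in [1-6] (non-capturing group); then the literal 'z4', then the literal '2z4' (captured).
Matches: at [0:32] → '2ubya5G24z2z4 - --.nfqya5w6z42z4'.
`\1` in the replacement pulls in group 1's text for each match.

'<2ubya5G24z2z4 - --.nfq>  .xya5223z42z4 4cay5o2z42z4'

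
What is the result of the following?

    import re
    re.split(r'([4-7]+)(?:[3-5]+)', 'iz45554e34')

['iz', '4555', 'e34']

This matches one or more of a character in [4-7] (captured); then one or more of a character in [3-5] (non-capturing group).
Matches to split on: at [2:7] → '45554'.
`re.split` interleaves the captured-group text with the surrounding fragments.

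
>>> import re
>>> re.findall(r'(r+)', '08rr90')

['rr']

The pattern matches one or more of a literal 'r' (captured).
Walking the string: at [2:4] match 'rr', group 1 = 'rr'.
With a single group, `findall` returns only what that group captured — 1 item.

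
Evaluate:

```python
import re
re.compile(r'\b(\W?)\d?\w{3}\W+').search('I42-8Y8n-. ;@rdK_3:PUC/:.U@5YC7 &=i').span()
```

(0, 4)

This matches a word boundary (`\b`, zero-width); then optionally a non-word character (captured); then optionally a digit; then exactly 3 of a word character, then one or more of a non-word character.
`re.search` tries every starting position until one works.
The match spans [0:4] → 'I42-'.
Captured: group 1 = ''.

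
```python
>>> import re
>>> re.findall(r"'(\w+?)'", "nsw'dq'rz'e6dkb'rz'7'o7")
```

Matches: at [3:7] match "'dq'", group 1 = 'dq'; at [9:16] match "'e6dkb'", group 1 = 'e6dkb'; at [18:21] match "'7'", group 1 = '7'.
One capturing group, so `findall` returns just the captured substring from each match — 3 in all.

['dq', 'e6dkb', '7']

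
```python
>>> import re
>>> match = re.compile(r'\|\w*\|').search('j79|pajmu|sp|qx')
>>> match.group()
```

'|pajmu|'

The match spans [3:10] → '|pajmu|'.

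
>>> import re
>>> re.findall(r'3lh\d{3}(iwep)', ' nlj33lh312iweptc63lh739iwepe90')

['iwep', 'iwep']

The pattern matches the literal '3lh', then exactly 3 of a digit; then the literal 'iw', then the literal 'ep' (captured).
`findall` collects group 1 from each match (2 total).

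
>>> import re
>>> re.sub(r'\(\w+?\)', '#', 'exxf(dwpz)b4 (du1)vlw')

'exxf#b4 #vlw'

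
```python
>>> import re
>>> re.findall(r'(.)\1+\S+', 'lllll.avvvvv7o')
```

The backreference `\1` re-matches whatever the first group consumed, character for character.
Scanning left to right: at [0:14] match 'lllll.avvvvv7o', group 1 = 'l'.
`findall` collects group 1 from the one match (1 total).

['l']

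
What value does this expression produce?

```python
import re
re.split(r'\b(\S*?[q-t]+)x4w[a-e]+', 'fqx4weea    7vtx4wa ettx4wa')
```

['', 'fq', '    ', '7vt', ' ', 'ett', '']

The pattern matches a word boundary (`\b`, zero-width); then zero or more of a non-whitespace character (lazy), then one or more of a character in [q-t] (captured); then the literal 'x4w', then one or more of a character in [a-e].
Matches to split on: at [0:8] → 'fqx4weea'; at [12:19] → '7vtx4wa'; at [20:27] → 'ettx4wa'.
With a capturing group present, the delimiter's captured portion is kept in the result list.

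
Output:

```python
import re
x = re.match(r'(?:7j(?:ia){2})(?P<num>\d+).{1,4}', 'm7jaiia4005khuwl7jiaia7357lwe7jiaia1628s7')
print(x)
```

None

The pattern matches the literal '7j', then the literal 'ia' repeated 2 times (non-capturing group); then one or more of a digit (captured as 'num'); then 1 to 4 of any character.
`re.match` only tries the pattern at the start of the string.
Here the string doesn't start with a match, so the call returns None.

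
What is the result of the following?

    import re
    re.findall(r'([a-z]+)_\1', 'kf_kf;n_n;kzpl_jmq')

`\1` has to match the exact text group 1 already captured.
Walking the string: at [0:5] match 'kf_kf', group 1 = 'kf'; at [6:9] match 'n_n', group 1 = 'n'.
`findall` collects group 1 from each match (2 total).

['kf', 'n']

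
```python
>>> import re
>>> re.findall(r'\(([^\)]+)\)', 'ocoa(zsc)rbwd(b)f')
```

['zsc', 'b']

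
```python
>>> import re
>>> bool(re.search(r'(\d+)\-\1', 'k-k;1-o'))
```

False

The backreference `\1` re-matches whatever the first group consumed, character for character.
Here the pattern never matches, so the call returns None, and `bool(None)` is False.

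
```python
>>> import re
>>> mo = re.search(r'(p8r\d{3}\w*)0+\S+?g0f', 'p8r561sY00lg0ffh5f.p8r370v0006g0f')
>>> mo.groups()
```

('p8r561sY00lg',)

The match spans [0:33] → 'p8r561sY00lg0ffh5f.p8r370v0006g0f'.
Captured: group 1 = 'p8r561sY00lg'.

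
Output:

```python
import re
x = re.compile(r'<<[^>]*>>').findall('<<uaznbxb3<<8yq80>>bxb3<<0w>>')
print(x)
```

Walking the string: at [0:19] → '<<uaznbxb3<<8yq80>>'; at [23:29] → '<<0w>>'.
`findall` yields the raw match text (2 of them) because the pattern has no groups.

['<<uaznbxb3<<8yq80>>', '<<0w>>']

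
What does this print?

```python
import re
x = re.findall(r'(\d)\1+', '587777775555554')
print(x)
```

['7', '5']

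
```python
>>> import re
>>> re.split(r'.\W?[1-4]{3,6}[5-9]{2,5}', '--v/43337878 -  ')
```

['--', ' -  ']

The pattern matches any character, then optionally a non-word character, then 3 to 6 of a character in [1-4]; then 2 to 5 of a character in [5-9].
Matches to split on: at [2:12] → 'v/43337878'.
Splitting on the pattern gives 2 pieces.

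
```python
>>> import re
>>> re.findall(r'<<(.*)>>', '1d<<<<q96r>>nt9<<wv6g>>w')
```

['<<q96r>>nt9<<wv6g']

Walking the string: at [2:23] match '<<<<q96r>>nt9<<wv6g>>', group 1 = '<<q96r>>nt9<<wv6g'.
One capturing group, so `findall` returns just the captured substring from the one match — 1 in all.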